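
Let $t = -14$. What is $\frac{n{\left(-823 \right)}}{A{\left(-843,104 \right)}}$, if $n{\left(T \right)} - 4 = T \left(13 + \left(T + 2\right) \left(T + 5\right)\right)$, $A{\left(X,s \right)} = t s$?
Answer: $\frac{552719389}{1456} \approx 3.7962 \cdot 10^{5}$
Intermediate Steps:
$A{\left(X,s \right)} = - 14 s$
$n{\left(T \right)} = 4 + T \left(13 + \left(2 + T\right) \left(5 + T\right)\right)$ ($n{\left(T \right)} = 4 + T \left(13 + \left(T + 2\right) \left(T + 5\right)\right) = 4 + T \left(13 + \left(2 + T\right) \left(5 + T\right)\right)$)
$\frac{n{\left(-823 \right)}}{A{\left(-843,104 \right)}} = \frac{4 + \left(-823\right)^{3} + 7 \left(-823\right)^{2} + 23 \left(-823\right)}{\left(-14\right) 104} = \frac{4 - 557441767 + 7 \cdot 677329 - 18929}{-1456} = \left(4 - 557441767 + 4741303 - 18929\right) \left(- \frac{1}{1456}\right) = \left(-552719389\right) \left(- \frac{1}{1456}\right) = \frac{552719389}{1456}$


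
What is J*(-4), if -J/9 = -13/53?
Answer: -468/53 ≈ -8.8302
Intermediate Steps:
J = 117/53 (J = -(-117)/53 = -9*(-13/53) = 117/53 ≈ 2.2075)
J*(-4) = (117/53)*(-4) = -468/53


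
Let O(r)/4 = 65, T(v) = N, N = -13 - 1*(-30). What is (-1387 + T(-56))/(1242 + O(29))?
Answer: -685/751 ≈ -0.91212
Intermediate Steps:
N = 17 (N = -13 + 30 = 17)
T(v) = 17
O(r) = 260 (O(r) = 4*65 = 260)
(-1387 + T(-56))/(1242 + O(29)) = (-1387 + 17)/(1242 + 260) = -1370/1502 = -1370*1/1502 = -685/751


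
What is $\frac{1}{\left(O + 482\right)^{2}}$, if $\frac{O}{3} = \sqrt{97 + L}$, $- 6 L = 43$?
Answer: $\frac{932530}{214397706961} - \frac{13496 \sqrt{66}}{214397706961} \approx 3.8381 \cdot 10^{-6}$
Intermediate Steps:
$L = - \frac{43}{6}$ ($L = \left(- \frac{1}{6}\right) 43 = - \frac{43}{6} \approx -7.1667$)
$O = \frac{7 \sqrt{66}}{2}$ ($O = 3 \sqrt{97 - \frac{43}{6}} = 3 \sqrt{\frac{539}{6}} = 3 \frac{7 \sqrt{66}}{6} = \frac{7 \sqrt{66}}{2} \approx 28.434$)
$\frac{1}{\left(O + 482\right)^{2}} = \frac{1}{\left(\frac{7 \sqrt{66}}{2} + 482\right)^{2}} = \frac{1}{\left(482 + \frac{7 \sqrt{66}}{2}\right)^{2}}$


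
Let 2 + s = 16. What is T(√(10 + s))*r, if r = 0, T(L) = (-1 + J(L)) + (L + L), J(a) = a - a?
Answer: 0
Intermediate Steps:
J(a) = 0
s = 14 (s = -2 + 16 = 14)
T(L) = -1 + 2*L (T(L) = (-1 + 0) + (L + L) = -1 + 2*L)
T(√(10 + s))*r = (-1 + 2*√(10 + 14))*0 = (-1 + 2*√24)*0 = (-1 + 2*(2*√6))*0 = (-1 + 4*√6)*0 = 0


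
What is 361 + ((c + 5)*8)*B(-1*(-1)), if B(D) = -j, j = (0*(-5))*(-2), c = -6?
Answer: 361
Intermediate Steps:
j = 0 (j = 0*(-2) = 0)
B(D) = 0 (B(D) = -1*0 = 0)
361 + ((c + 5)*8)*B(-1*(-1)) = 361 + ((-6 + 5)*8)*0 = 361 - 1*8*0 = 361 - 8*0 = 361 + 0 = 361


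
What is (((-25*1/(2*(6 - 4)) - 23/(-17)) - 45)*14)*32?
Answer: -380016/17 ≈ -22354.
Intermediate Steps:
(((-25*1/(2*(6 - 4)) - 23/(-17)) - 45)*14)*32 = (((-25/(2*2) - 23*(-1/17)) - 45)*14)*32 = (((-25/4 + 23/17) - 45)*14)*32 = ((-333/68 - 45)*14)*32 = -3393/68*14*32 = -23751/34*32 = -380016/17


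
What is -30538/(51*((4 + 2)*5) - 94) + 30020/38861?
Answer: -571814249/27902198 ≈ -20.494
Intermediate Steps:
-30538/(51*((4 + 2)*5) - 94) + 30020/38861 = -30538/(51*(6*5) - 94) + 30020*(1/38861) = -30538/(51*30 - 94) + 30020/38861 = -30538/(1530 - 94) + 30020/38861 = -30538/1436 + 30020/38861 = -30538*1/1436 + 30020/38861 = -15269/718 + 30020/38861 = -571814249/27902198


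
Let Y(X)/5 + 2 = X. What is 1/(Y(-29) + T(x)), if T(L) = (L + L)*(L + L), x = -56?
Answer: 1/12389 ≈ 8.0717e-5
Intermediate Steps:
Y(X) = -10 + 5*X
T(L) = 4*L² (T(L) = (2*L)*(2*L) = 4*L²)
1/(Y(-29) + T(x)) = 1/((-10 + 5*(-29)) + 4*(-56)²) = 1/((-10 - 145) + 4*3136) = 1/(-155 + 12544) = 1/12389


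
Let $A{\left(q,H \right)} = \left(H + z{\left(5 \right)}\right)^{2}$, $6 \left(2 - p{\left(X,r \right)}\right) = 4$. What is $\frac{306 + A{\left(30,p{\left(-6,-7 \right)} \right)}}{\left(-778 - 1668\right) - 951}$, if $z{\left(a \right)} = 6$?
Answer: $- \frac{3238}{30573} \approx -0.10591$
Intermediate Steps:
$p{\left(X,r \right)} = \frac{4}{3}$ ($p{\left(X,r \right)} = 2 - \frac{2}{3} = \frac{4}{3}$)
$A{\left(q,H \right)} = \left(6 + H\right)^{2}$ ($A{\left(q,H \right)} = \left(H + 6\right)^{2} = \left(6 + H\right)^{2}$)
$\frac{306 + A{\left(30,p{\left(-6,-7 \right)} \right)}}{\left(-778 - 1668\right) - 951} = \frac{306 + \left(6 + \frac{4}{3}\right)^{2}}{\left(-778 - 1668\right) - 951} = \frac{306 + \left(\frac{22}{3}\right)^{2}}{-2446 - 951} = \frac{306 + \frac{484}{9}}{-3397} = \frac{3238}{9} \left(- \frac{1}{3397}\right) = - \frac{3238}{30573}$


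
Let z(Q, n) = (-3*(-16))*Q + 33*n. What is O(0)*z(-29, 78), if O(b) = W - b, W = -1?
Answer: -1182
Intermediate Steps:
z(Q, n) = 33*n + 48*Q (z(Q, n) = 48*Q + 33*n = 33*n + 48*Q)
O(b) = -1 - b
O(0)*z(-29, 78) = (-1 - 1*0)*(33*78 + 48*(-29)) = (-1 + 0)*(2574 - 1392) = -1*1182 = -1182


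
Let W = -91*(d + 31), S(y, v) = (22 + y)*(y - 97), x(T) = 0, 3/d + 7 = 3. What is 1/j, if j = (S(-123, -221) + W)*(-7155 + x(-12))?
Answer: -4/557152695 ≈ -7.1794e-9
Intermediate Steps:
d = -¾ (d = 3/(-7 + 3) = 3/(-4) = 3*(-¼) = -¾ ≈ -0.75000)
S(y, v) = (-97 + y)*(22 + y) (S(y, v) = (22 + y)*(-97 + y) = (-97 + y)*(22 + y))
W = -11011/4 (W = -91*(-¾ + 31) = -91*121/4 = -11011/4 ≈ -2752.8)
j = -557152695/4 (j = ((-2134 + (-123)² - 75*(-123)) - 11011/4)*(-7155 + 0) = ((-2134 + 15129 + 9225) - 11011/4)*(-7155) = (22220 - 11011/4)*(-7155) = (77869/4)*(-7155) = -557152695/4 ≈ -1.3929e+8)
1/j = 1/(-557152695/4) = -4/557152695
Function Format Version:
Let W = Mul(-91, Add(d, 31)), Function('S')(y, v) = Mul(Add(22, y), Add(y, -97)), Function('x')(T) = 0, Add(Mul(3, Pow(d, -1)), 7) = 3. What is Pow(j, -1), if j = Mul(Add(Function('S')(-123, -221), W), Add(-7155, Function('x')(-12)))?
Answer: Rational(-4, 557152695) ≈ -7.1794e-9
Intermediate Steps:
d = Rational(-3, 4) (d = Mul(3, Pow(Add(-7, 3), -1)) = Mul(3, Pow(-4, -1)) = Mul(3, Rational(-1, 4)) = Rational(-3, 4) ≈ -0.75000)
Function('S')(y, v) = Mul(Add(-97, y), Add(22, y)) (Function('S')(y, v) = Mul(Add(22, y), Add(-97, y)) = Mul(Add(-97, y), Add(22, y)))
W = Rational(-11011, 4) (W = Mul(-91, Add(Rational(-3, 4), 31)) = Mul(-91, Rational(121, 4)) = Rational(-11011, 4) ≈ -2752.8)
j = Rational(-557152695, 4) (j = Mul(Add(Add(-2134, Pow(-123, 2), Mul(-75, -123)), Rational(-11011, 4)), Add(-7155, 0)) = Mul(Add(Add(-2134, 15129, 9225), Rational(-11011, 4)), -7155) = Mul(Add(22220, Rational(-11011, 4)), -7155) = Mul(Rational(77869, 4), -7155) = Rational(-557152695, 4) ≈ -1.3929e+8)
Pow(j, -1) = Pow(Rational(-557152695, 4), -1) = Rational(-4, 557152695)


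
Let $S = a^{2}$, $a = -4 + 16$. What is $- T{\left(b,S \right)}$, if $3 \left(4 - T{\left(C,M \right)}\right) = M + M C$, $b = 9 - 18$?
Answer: $-388$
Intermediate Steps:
$a = 12$
$S = 144$ ($S = 12^{2} = 144$)
$b = -9$ ($b = 9 - 18 = -9$)
$T{\left(C,M \right)} = 4 - \frac{M}{3} - \frac{C M}{3}$ ($T{\left(C,M \right)} = 4 - \frac{M + M C}{3} = 4 - \frac{M + C M}{3} = 4 - \left(\frac{M}{3} + \frac{C M}{3}\right) = 4 - \frac{M}{3} - \frac{C M}{3}$)
$- T{\left(b,S \right)} = - (4 - 48 - \left(-3\right) 144) = - (4 - 48 + 432) = \left(-1\right) 388 = -388$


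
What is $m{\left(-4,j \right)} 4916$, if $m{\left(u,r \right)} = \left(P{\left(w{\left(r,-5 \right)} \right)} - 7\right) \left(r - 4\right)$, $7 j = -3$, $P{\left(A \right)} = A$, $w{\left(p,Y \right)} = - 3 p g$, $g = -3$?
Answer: $\frac{11582096}{49} \approx 2.3637 \cdot 10^{5}$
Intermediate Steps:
$w{\left(p,Y \right)} = 9 p$ ($w{\left(p,Y \right)} = - 3 p \left(-3\right) = 9 p$)
$j = - \frac{3}{7}$ ($j = \frac{1}{7} \left(-3\right) = - \frac{3}{7} \approx -0.42857$)
$m{\left(u,r \right)} = \left(-7 + 9 r\right) \left(-4 + r\right)$ ($m{\left(u,r \right)} = \left(9 r - 7\right) \left(r - 4\right) = \left(-7 + 9 r\right) \left(-4 + r\right)$)
$m{\left(-4,j \right)} 4916 = \left(28 - - \frac{129}{7} + 9 \left(- \frac{3}{7}\right)^{2}\right) 4916 = \left(28 + \frac{129}{7} + 9 \cdot \frac{9}{49}\right) 4916 = \left(28 + \frac{129}{7} + \frac{81}{49}\right) 4916 = \frac{2356}{49} \cdot 4916 = \frac{11582096}{49}$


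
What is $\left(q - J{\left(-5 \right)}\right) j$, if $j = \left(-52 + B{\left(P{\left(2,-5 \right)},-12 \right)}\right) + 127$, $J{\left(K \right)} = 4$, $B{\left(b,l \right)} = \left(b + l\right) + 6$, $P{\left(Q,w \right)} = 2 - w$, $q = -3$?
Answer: $-532$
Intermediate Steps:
$B{\left(b,l \right)} = 6 + b + l$
$j = 76$ ($j = \left(-52 + \left(6 + \left(2 - -5\right) - 12\right)\right) + 127 = \left(-52 + \left(6 + \left(2 + 5\right) - 12\right)\right) + 127 = \left(-52 + \left(6 + 7 - 12\right)\right) + 127 = \left(-52 + 1\right) + 127 = -51 + 127 = 76$)
$\left(q - J{\left(-5 \right)}\right) j = \left(-3 - 4\right) 76 = \left(-7\right) 76 = -532$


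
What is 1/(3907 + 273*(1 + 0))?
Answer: 1/4180 ≈ 0.00023923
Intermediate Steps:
1/(3907 + 273*(1 + 0)) = 1/(3907 + 273*1) = 1/(3907 + 273) = 1/4180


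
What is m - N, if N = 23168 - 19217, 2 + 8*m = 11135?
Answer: -20475/8 ≈ -2559.4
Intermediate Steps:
m = 11133/8 (m = -1/4 + (1/8)*11135 = -1/4 + 11135/8 = 11133/8 ≈ 1391.6)
N = 3951
m - N = 11133/8 - 1*3951 = 11133/8 - 3951 = -20475/8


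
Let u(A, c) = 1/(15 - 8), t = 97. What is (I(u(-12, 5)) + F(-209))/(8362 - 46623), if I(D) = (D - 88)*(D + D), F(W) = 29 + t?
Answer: -4944/1874789 ≈ -0.0026371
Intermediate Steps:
u(A, c) = ⅐ (u(A, c) = 1/7 = ⅐)
F(W) = 126 (F(W) = 29 + 97 = 126)
I(D) = 2*D*(-88 + D) (I(D) = (-88 + D)*(2*D) = 2*D*(-88 + D))
(I(u(-12, 5)) + F(-209))/(8362 - 46623) = (2*(⅐)*(-88 + ⅐) + 126)/(8362 - 46623) = (2*(⅐)*(-615/7) + 126)/(-38261) = (-1230/49 + 126)*(-1/38261) = (4944/49)*(-1/38261) = -4944/1874789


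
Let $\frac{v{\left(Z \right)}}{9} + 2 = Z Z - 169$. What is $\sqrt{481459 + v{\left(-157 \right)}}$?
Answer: $\sqrt{701761} \approx 837.71$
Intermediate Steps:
$v{\left(Z \right)} = -1539 + 9 Z^{2}$ ($v{\left(Z \right)} = -18 + 9 \left(Z Z - 169\right) = -18 + 9 \left(Z^{2} - 169\right) = -18 + 9 \left(-169 + Z^{2}\right) = -18 + \left(-1521 + 9 Z^{2}\right) = -1539 + 9 Z^{2}$)
$\sqrt{481459 + v{\left(-157 \right)}} = \sqrt{481459 - \left(1539 - 9 \left(-157\right)^{2}\right)} = \sqrt{481459 + \left(-1539 + 9 \cdot 24649\right)} = \sqrt{481459 + \left(-1539 + 221841\right)} = \sqrt{481459 + 220302} = \sqrt{701761}$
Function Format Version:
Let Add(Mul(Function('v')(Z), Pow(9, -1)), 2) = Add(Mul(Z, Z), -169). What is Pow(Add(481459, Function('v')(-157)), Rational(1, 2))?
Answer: Pow(701761, Rational(1, 2)) ≈ 837.71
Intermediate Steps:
Function('v')(Z) = Add(-1539, Mul(9, Pow(Z, 2))) (Function('v')(Z) = Add(-18, Mul(9, Add(Mul(Z, Z), -169))) = Add(-18, Mul(9, Add(Pow(Z, 2), -169))) = Add(-18, Mul(9, Add(-169, Pow(Z, 2)))) = Add(-18, Add(-1521, Mul(9, Pow(Z, 2)))) = Add(-1539, Mul(9, Pow(Z, 2))))
Pow(Add(481459, Function('v')(-157)), Rational(1, 2)) = Pow(Add(481459, Add(-1539, Mul(9, Pow(-157, 2)))), Rational(1, 2)) = Pow(Add(481459, Add(-1539, Mul(9, 24649))), Rational(1, 2)) = Pow(Add(481459, Add(-1539, 221841)), Rational(1, 2)) = Pow(Add(481459, 220302), Rational(1, 2)) = Pow(701761, Rational(1, 2))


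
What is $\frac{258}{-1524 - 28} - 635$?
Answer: $- \frac{492889}{776} \approx -635.17$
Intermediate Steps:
$\frac{258}{-1524 - 28} - 635 = \frac{258}{-1552} - 635 = 258 \left(- \frac{1}{1552}\right) - 635 = - \frac{129}{776} - 635 = - \frac{492889}{776}$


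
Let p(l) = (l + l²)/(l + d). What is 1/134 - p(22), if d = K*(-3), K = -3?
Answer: -67773/4154 ≈ -16.315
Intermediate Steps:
d = 9 (d = -3*(-3) = 9)
p(l) = (l + l²)/(9 + l) (p(l) = (l + l²)/(l + 9) = (l + l²)/(9 + l))
1/134 - p(22) = 1/134 - 22*(1 + 22)/(9 + 22) = 1/134 - 22*23/31 = 1/134 - 1*506/31 = 1/134 - 506/31 = -67773/4154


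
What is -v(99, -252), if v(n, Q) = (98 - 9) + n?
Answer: -188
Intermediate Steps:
v(n, Q) = 89 + n
-v(99, -252) = -(89 + 99) = -1*188 = -188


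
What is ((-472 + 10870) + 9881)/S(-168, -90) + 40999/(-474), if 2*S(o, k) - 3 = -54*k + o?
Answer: -19251757/247270 ≈ -77.857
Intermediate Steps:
S(o, k) = 3/2 + o/2 - 27*k (S(o, k) = 3/2 + (-54*k + o)/2 = 3/2 + (o - 54*k)/2 = 3/2 + (o/2 - 27*k) = 3/2 + o/2 - 27*k)
((-472 + 10870) + 9881)/S(-168, -90) + 40999/(-474) = ((-472 + 10870) + 9881)/(3/2 + (1/2)*(-168) - 27*(-90)) + 40999/(-474) = (10398 + 9881)/(3/2 - 84 + 2430) + 40999*(-1/474) = 20279/(4695/2) - 40999/474 = 20279*(2/4695) - 40999/474 = 40558/4695 - 40999/474 = -19251757/247270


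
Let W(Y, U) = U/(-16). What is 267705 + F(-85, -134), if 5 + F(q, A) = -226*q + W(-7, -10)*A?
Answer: 1147305/4 ≈ 2.8683e+5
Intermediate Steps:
W(Y, U) = -U/16 (W(Y, U) = U*(-1/16) = -U/16)
F(q, A) = -5 - 226*q + 5*A/8 (F(q, A) = -5 + (-226*q + (-1/16*(-10))*A) = -5 + (-226*q + 5*A/8) = -5 - 226*q + 5*A/8)
267705 + F(-85, -134) = 267705 + (-5 - 226*(-85) + (5/8)*(-134)) = 267705 + (-5 + 19210 - 335/4) = 267705 + 76485/4 = 1147305/4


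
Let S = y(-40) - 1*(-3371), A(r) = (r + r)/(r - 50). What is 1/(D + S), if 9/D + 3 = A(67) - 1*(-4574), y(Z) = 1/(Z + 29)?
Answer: 95139/320705107 ≈ 0.00029666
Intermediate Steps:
y(Z) = 1/(29 + Z)
A(r) = 2*r/(-50 + r) (A(r) = (2*r)/(-50 + r) = 2*r/(-50 + r))
D = 17/8649 (D = 9/(-3 + (2*67/(-50 + 67) - 1*(-4574))) = 9/(-3 + (2*67/17 + 4574)) = 9/(-3 + (2*67*(1/17) + 4574)) = 9/(-3 + (134/17 + 4574)) = 9/(-3 + 77892/17) = 9/(77841/17) = 9*(17/77841) = 17/8649 ≈ 0.0019655)
S = 37080/11 (S = 1/(29 - 40) - 1*(-3371) = 1/(-11) + 3371 = -1/11 + 3371 = 37080/11 ≈ 3370.9)
1/(D + S) = 1/(17/8649 + 37080/11) = 1/(320705107/95139) = 95139/320705107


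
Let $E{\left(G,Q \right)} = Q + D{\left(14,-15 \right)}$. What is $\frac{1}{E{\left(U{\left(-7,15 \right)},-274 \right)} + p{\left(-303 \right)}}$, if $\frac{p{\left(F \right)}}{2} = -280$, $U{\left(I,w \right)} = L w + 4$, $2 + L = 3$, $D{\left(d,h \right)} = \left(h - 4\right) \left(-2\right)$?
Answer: $- \frac{1}{796} \approx -0.0012563$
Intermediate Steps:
$D{\left(d,h \right)} = 8 - 2 h$ ($D{\left(d,h \right)} = \left(-4 + h\right) \left(-2\right) = 8 - 2 h$)
$L = 1$ ($L = -2 + 3 = 1$)
$U{\left(I,w \right)} = 4 + w$ ($U{\left(I,w \right)} = 1 w + 4 = w + 4 = 4 + w$)
$E{\left(G,Q \right)} = 38 + Q$ ($E{\left(G,Q \right)} = Q + \left(8 - -30\right) = Q + \left(8 + 30\right) = Q + 38 = 38 + Q$)
$p{\left(F \right)} = -560$ ($p{\left(F \right)} = 2 \left(-280\right) = -560$)
$\frac{1}{E{\left(U{\left(-7,15 \right)},-274 \right)} + p{\left(-303 \right)}} = \frac{1}{\left(38 - 274\right) - 560} = \frac{1}{-236 - 560} = \frac{1}{-796} = - \frac{1}{796}$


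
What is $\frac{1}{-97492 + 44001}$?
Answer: $- \frac{1}{53491} \approx -1.8695 \cdot 10^{-5}$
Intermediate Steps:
$\frac{1}{-97492 + 44001} = \frac{1}{-53491} = - \frac{1}{53491}$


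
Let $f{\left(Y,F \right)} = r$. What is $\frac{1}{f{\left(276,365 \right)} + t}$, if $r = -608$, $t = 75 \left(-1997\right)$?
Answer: $- \frac{1}{150383} \approx -6.6497 \cdot 10^{-6}$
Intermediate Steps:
$t = -149775$
$f{\left(Y,F \right)} = -608$
$\frac{1}{f{\left(276,365 \right)} + t} = \frac{1}{-608 - 149775} = \frac{1}{-150383} = - \frac{1}{150383}$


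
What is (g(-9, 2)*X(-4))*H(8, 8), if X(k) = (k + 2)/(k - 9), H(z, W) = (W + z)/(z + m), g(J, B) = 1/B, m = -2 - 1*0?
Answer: 8/39 ≈ 0.20513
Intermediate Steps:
m = -2 (m = -2 + 0 = -2)
H(z, W) = (W + z)/(-2 + z) (H(z, W) = (W + z)/(z - 2) = (W + z)/(-2 + z))
X(k) = (2 + k)/(-9 + k)
(g(-9, 2)*X(-4))*H(8, 8) = (((2 - 4)/(-9 - 4))/2)*((8 + 8)/(-2 + 8)) = ((-2/(-13))/2)*(16/6) = ((-1/13*(-2))/2)*((1/6)*16) = ((1/2)*(2/13))*(8/3) = (1/13)*(8/3) = 8/39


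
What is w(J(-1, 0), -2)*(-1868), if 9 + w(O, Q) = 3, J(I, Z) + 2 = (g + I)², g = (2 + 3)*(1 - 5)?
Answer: 11208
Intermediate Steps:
g = -20 (g = 5*(-4) = -20)
J(I, Z) = -2 + (-20 + I)²
w(O, Q) = -6 (w(O, Q) = -9 + 3 = -6)
w(J(-1, 0), -2)*(-1868) = -6*(-1868) = 11208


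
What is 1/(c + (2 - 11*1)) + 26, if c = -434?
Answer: 11517/443 ≈ 25.998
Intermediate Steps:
1/(c + (2 - 11*1)) + 26 = 1/(-434 + (2 - 11*1)) + 26 = 1/(-434 + (2 - 11)) + 26 = 1/(-434 - 9) + 26 = 1/(-443) + 26 = -1/443 + 26 = 11517/443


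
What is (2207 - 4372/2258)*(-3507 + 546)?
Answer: -7371459837/1129 ≈ -6.5292e+6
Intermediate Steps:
(2207 - 4372/2258)*(-3507 + 546) = (2207 - 4372*1/2258)*(-2961) = (2207 - 2186/1129)*(-2961) = (2489517/1129)*(-2961) = -7371459837/1129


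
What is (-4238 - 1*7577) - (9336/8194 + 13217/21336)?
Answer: -1032945335977/87413592 ≈ -11817.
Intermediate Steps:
(-4238 - 1*7577) - (9336/8194 + 13217/21336) = (-4238 - 7577) - (9336*(1/8194) + 13217*(1/21336)) = -11815 - (4668/4097 + 13217/21336) = -11815 - 1*153746497/87413592 = -11815 - 153746497/87413592 = -1032945335977/87413592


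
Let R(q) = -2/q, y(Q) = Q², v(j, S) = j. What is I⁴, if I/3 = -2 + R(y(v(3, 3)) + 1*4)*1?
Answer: 49787136/28561 ≈ 1743.2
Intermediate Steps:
I = -84/13 (I = 3*(-2 - 2/(3² + 1*4)*1) = 3*(-2 - 2/(9 + 4)*1) = 3*(-2 - 2/13*1) = 3*(-2 - 2/13) = 3*(-28/13) = -84/13 ≈ -6.4615)
I⁴ = (-84/13)⁴ = 49787136/28561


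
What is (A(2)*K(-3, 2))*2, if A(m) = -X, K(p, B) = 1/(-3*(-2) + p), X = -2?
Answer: 4/3 ≈ 1.3333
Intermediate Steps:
K(p, B) = 1/(6 + p)
A(m) = 2 (A(m) = -1*(-2) = 2)
(A(2)*K(-3, 2))*2 = (2/(6 - 3))*2 = (2/3)*2 = (2*(⅓))*2 = (⅔)*2 = 4/3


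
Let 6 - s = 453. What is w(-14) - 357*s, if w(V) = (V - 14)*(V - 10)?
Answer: 160251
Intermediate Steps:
s = -447 (s = 6 - 1*453 = 6 - 453 = -447)
w(V) = (-14 + V)*(-10 + V)
w(-14) - 357*s = (140 + (-14)² - 24*(-14)) - 357*(-447) = (140 + 196 + 336) + 159579 = 672 + 159579 = 160251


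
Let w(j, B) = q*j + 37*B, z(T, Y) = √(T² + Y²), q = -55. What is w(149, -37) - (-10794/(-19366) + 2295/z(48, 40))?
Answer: -92613609/9683 - 2295*√61/488 ≈ -9601.3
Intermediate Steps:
w(j, B) = -55*j + 37*B
w(149, -37) - (-10794/(-19366) + 2295/z(48, 40)) = (-55*149 + 37*(-37)) - (-10794/(-19366) + 2295/(√(48² + 40²))) = (-8195 - 1369) - (-10794*(-1/19366) + 2295/(√(2304 + 1600))) = -9564 - (5397/9683 + 2295/(√3904)) = -9564 - (5397/9683 + 2295/((8*√61))) = -9564 - (5397/9683 + 2295*(√61/488)) = -9564 - (5397/9683 + 2295*√61/488) = -9564 + (-5397/9683 - 2295*√61/488) = -92613609/9683 - 2295*√61/488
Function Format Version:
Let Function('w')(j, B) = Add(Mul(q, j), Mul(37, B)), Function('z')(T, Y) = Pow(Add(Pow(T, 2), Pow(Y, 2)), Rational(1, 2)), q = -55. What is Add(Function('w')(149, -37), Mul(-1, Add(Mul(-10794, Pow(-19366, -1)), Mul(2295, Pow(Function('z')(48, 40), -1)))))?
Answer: Add(Rational(-92613609, 9683), Mul(Rational(-2295, 488), Pow(61, Rational(1, 2)))) ≈ -9601.3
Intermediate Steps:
Function('w')(j, B) = Add(Mul(-55, j), Mul(37, B))
Add(Function('w')(149, -37), Mul(-1, Add(Mul(-10794, Pow(-19366, -1)), Mul(2295, Pow(Function('z')(48, 40), -1))))) = Add(Add(Mul(-55, 149), Mul(37, -37)), Mul(-1, Add(Mul(-10794, Pow(-19366, -1)), Mul(2295, Pow(Pow(Add(Pow(48, 2), Pow(40, 2)), Rational(1, 2)), -1))))) = Add(Add(-8195, -1369), Mul(-1, Add(Mul(-10794, Rational(-1, 19366)), Mul(2295, Pow(Pow(Add(2304, 1600), Rational(1, 2)), -1))))) = Add(-9564, Mul(-1, Add(Rational(5397, 9683), Mul(2295, Pow(Pow(3904, Rational(1, 2)), -1))))) = Add(-9564, Mul(-1, Add(Rational(5397, 9683), Mul(2295, Pow(Mul(8, Pow(61, Rational(1, 2))), -1))))) = Add(-9564, Mul(-1, Add(Rational(5397, 9683), Mul(2295, Mul(Rational(1, 488), Pow(61, Rational(1, 2))))))) = Add(-9564, Mul(-1, Add(Rational(5397, 9683), Mul(Rational(2295, 488), Pow(61, Rational(1, 2)))))) = Add(-9564, Add(Rational(-5397, 9683), Mul(Rational(-2295, 488), Pow(61, Rational(1, 2))))) = Add(Rational(-92613609, 9683), Mul(Rational(-2295, 488), Pow(61, Rational(1, 2))))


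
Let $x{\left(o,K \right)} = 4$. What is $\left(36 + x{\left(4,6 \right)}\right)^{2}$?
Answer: $1600$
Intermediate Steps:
$\left(36 + x{\left(4,6 \right)}\right)^{2} = \left(36 + 4\right)^{2} = 40^{2} = 1600$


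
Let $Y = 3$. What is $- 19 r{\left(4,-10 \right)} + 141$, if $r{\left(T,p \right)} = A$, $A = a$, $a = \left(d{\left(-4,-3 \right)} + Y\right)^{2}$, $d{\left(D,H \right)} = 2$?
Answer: $-334$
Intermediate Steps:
$a = 25$ ($a = \left(2 + 3\right)^{2} = 5^{2} = 25$)
$A = 25$
$r{\left(T,p \right)} = 25$
$- 19 r{\left(4,-10 \right)} + 141 = \left(-19\right) 25 + 141 = -475 + 141 = -334$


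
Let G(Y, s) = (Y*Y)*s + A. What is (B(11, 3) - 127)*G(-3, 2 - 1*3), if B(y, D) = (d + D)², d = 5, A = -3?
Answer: 756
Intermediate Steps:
G(Y, s) = -3 + s*Y² (G(Y, s) = (Y*Y)*s - 3 = Y²*s - 3 = s*Y² - 3 = -3 + s*Y²)
B(y, D) = (5 + D)²
(B(11, 3) - 127)*G(-3, 2 - 1*3) = ((5 + 3)² - 127)*(-3 + (2 - 1*3)*(-3)²) = (8² - 127)*(-3 + (2 - 3)*9) = (64 - 127)*(-3 - 1*9) = -63*(-3 - 9) = -63*(-12) = 756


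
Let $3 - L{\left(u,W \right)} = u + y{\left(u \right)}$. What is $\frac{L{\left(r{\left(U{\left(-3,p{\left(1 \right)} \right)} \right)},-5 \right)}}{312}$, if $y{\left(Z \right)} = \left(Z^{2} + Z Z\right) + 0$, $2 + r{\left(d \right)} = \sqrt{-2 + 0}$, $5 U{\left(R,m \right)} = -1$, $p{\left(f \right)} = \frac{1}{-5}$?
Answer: $\frac{1}{312} + \frac{7 i \sqrt{2}}{312} \approx 0.0032051 + 0.031729 i$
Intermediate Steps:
$p{\left(f \right)} = - \frac{1}{5}$
$U{\left(R,m \right)} = - \frac{1}{5}$ ($U{\left(R,m \right)} = \frac{1}{5} \left(-1\right) = - \frac{1}{5}$)
$r{\left(d \right)} = -2 + i \sqrt{2}$ ($r{\left(d \right)} = -2 + \sqrt{-2 + 0} = -2 + \sqrt{-2} = -2 + i \sqrt{2}$)
$y{\left(Z \right)} = 2 Z^{2}$ ($y{\left(Z \right)} = \left(Z^{2} + Z^{2}\right) + 0 = 2 Z^{2} + 0 = 2 Z^{2}$)
$L{\left(u,W \right)} = 3 - u - 2 u^{2}$ ($L{\left(u,W \right)} = 3 - \left(u + 2 u^{2}\right) = 3 - u - 2 u^{2}$)
$\frac{L{\left(r{\left(U{\left(-3,p{\left(1 \right)} \right)} \right)},-5 \right)}}{312} = \frac{3 - \left(-2 + i \sqrt{2}\right) - 2 \left(-2 + i \sqrt{2}\right)^{2}}{312} = \left(3 + \left(2 - i \sqrt{2}\right) - 2 \left(-2 + i \sqrt{2}\right)^{2}\right) \frac{1}{312} = \left(5 - 2 \left(-2 + i \sqrt{2}\right)^{2} - i \sqrt{2}\right) \frac{1}{312} = \frac{5}{312} - \frac{\left(-2 + i \sqrt{2}\right)^{2}}{156} - \frac{i \sqrt{2}}{312}$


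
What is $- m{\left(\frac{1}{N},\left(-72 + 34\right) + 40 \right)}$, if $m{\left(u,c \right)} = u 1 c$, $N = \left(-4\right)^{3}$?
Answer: $\frac{1}{32} \approx 0.03125$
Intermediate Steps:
$N = -64$
$m{\left(u,c \right)} = c u$ ($m{\left(u,c \right)} = u c = c u$)
$- m{\left(\frac{1}{N},\left(-72 + 34\right) + 40 \right)} = - \frac{\left(-72 + 34\right) + 40}{-64} = - \frac{\left(-38 + 40\right) \left(-1\right)}{64} = - \frac{2 \left(-1\right)}{64} = \left(-1\right) \left(- \frac{1}{32}\right) = \frac{1}{32}$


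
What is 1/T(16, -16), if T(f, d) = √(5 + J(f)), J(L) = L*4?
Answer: √69/69 ≈ 0.12039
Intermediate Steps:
J(L) = 4*L
T(f, d) = √(5 + 4*f)
1/T(16, -16) = 1/(√(5 + 4*16)) = 1/(√(5 + 64)) = 1/(√69) = √69/69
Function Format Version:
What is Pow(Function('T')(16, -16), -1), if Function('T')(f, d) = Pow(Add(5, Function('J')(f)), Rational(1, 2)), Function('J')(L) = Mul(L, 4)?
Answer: Mul(Rational(1, 69), Pow(69, Rational(1, 2))) ≈ 0.12039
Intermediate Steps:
Function('J')(L) = Mul(4, L)
Function('T')(f, d) = Pow(Add(5, Mul(4, f)), Rational(1, 2))
Pow(Function('T')(16, -16), -1) = Pow(Pow(Add(5, Mul(4, 16)), Rational(1, 2)), -1) = Pow(Pow(Add(5, 64), Rational(1, 2)), -1) = Pow(Pow(69, Rational(1, 2)), -1) = Mul(Rational(1, 69), Pow(69, Rational(1, 2)))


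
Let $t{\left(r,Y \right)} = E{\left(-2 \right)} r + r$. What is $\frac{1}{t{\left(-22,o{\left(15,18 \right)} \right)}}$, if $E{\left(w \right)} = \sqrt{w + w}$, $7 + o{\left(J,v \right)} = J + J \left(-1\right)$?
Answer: $- \frac{1}{110} + \frac{i}{55} \approx -0.0090909 + 0.018182 i$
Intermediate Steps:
$o{\left(J,v \right)} = -7$ ($o{\left(J,v \right)} = -7 + \left(J + J \left(-1\right)\right) = -7 + \left(J - J\right) = -7 + 0 = -7$)
$E{\left(w \right)} = \sqrt{2} \sqrt{w}$ ($E{\left(w \right)} = \sqrt{2 w} = \sqrt{2} \sqrt{w}$)
$t{\left(r,Y \right)} = r + 2 i r$ ($t{\left(r,Y \right)} = \sqrt{2} \sqrt{-2} r + r = \sqrt{2} i \sqrt{2} r + r = 2 i r + r = r + 2 i r$)
$\frac{1}{t{\left(-22,o{\left(15,18 \right)} \right)}} = \frac{1}{\left(-22\right) \left(1 + 2 i\right)} = \frac{1}{-22 - 44 i} = \frac{-22 + 44 i}{2420}$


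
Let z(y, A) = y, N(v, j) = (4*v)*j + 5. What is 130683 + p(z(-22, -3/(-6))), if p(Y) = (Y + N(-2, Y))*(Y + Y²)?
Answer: 204141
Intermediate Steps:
N(v, j) = 5 + 4*j*v (N(v, j) = 4*j*v + 5 = 5 + 4*j*v)
p(Y) = (5 - 7*Y)*(Y + Y²) (p(Y) = (Y + (5 + 4*Y*(-2)))*(Y + Y²) = (Y + (5 - 8*Y))*(Y + Y²) = (5 - 7*Y)*(Y + Y²))
130683 + p(z(-22, -3/(-6))) = 130683 - 22*(5 - 7*(-22)² - 2*(-22)) = 130683 - 22*(5 - 7*484 + 44) = 130683 - 22*(5 - 3388 + 44) = 130683 - 22*(-3339) = 130683 + 73458 = 204141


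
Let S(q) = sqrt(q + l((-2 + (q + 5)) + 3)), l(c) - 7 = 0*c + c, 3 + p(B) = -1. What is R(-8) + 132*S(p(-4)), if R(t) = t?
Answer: -8 + 132*sqrt(5) ≈ 287.16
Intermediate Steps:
p(B) = -4 (p(B) = -3 - 1 = -4)
l(c) = 7 + c (l(c) = 7 + (0*c + c) = 7 + (0 + c) = 7 + c)
S(q) = sqrt(13 + 2*q) (S(q) = sqrt(q + (7 + ((-2 + (q + 5)) + 3))) = sqrt(q + (7 + ((-2 + (5 + q)) + 3))) = sqrt(q + (7 + ((3 + q) + 3))) = sqrt(q + (7 + (6 + q))) = sqrt(q + (13 + q)) = sqrt(13 + 2*q))
R(-8) + 132*S(p(-4)) = -8 + 132*sqrt(13 + 2*(-4)) = -8 + 132*sqrt(13 - 8) = -8 + 132*sqrt(5)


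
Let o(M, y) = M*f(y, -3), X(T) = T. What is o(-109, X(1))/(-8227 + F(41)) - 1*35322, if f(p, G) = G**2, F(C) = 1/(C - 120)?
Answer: -22956891249/649934 ≈ -35322.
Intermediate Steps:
F(C) = 1/(-120 + C)
o(M, y) = 9*M (o(M, y) = M*(-3)**2 = M*9 = 9*M)
o(-109, X(1))/(-8227 + F(41)) - 1*35322 = (9*(-109))/(-8227 + 1/(-120 + 41)) - 1*35322 = -981/(-8227 + 1/(-79)) - 35322 = -981/(-8227 - 1/79) - 35322 = -981/(-649934/79) - 35322 = -981*(-79/649934) - 35322 = 77499/649934 - 35322 = -22956891249/649934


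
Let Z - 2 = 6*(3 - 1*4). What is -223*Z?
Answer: 892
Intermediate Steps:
Z = -4 (Z = 2 + 6*(3 - 1*4) = 2 + 6*(3 - 4) = 2 + 6*(-1) = 2 - 6 = -4)
-223*Z = -223*(-4) = 892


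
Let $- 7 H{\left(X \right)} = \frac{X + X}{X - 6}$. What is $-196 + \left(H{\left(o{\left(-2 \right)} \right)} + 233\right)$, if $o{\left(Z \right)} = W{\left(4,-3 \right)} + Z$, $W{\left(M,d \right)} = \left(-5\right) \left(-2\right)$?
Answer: $\frac{251}{7} \approx 35.857$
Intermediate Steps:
$W{\left(M,d \right)} = 10$
$o{\left(Z \right)} = 10 + Z$
$H{\left(X \right)} = - \frac{2 X}{7 \left(-6 + X\right)}$ ($H{\left(X \right)} = - \frac{\left(X + X\right) \frac{1}{X - 6}}{7} = - \frac{2 X \frac{1}{-6 + X}}{7} = - \frac{2 X}{7 \left(-6 + X\right)}$)
$-196 + \left(H{\left(o{\left(-2 \right)} \right)} + 233\right) = -196 + \left(- \frac{2 \left(10 - 2\right)}{-42 + 7 \left(10 - 2\right)} + 233\right) = -196 + \left(\left(-2\right) 8 \frac{1}{-42 + 7 \cdot 8} + 233\right) = -196 + \left(\left(-2\right) 8 \frac{1}{-42 + 56} + 233\right) = -196 + \left(\left(-2\right) 8 \cdot \frac{1}{14} + 233\right) = -196 + \left(- \frac{8}{7} + 233\right) = -196 + \frac{1623}{7} = \frac{251}{7}$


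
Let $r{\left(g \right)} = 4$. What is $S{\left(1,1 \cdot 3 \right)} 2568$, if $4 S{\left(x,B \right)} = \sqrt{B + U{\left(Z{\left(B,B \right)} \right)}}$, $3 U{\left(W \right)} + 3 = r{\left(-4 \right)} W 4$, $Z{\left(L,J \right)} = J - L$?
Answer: $642 \sqrt{2} \approx 907.92$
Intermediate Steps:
$U{\left(W \right)} = -1 + \frac{16 W}{3}$ ($U{\left(W \right)} = -1 + \frac{4 W 4}{3} = -1 + \frac{16 W}{3}$)
$S{\left(x,B \right)} = \frac{\sqrt{-1 + B}}{4}$ ($S{\left(x,B \right)} = \frac{\sqrt{B + \left(-1 + \frac{16 \left(B - B\right)}{3}\right)}}{4} = \frac{\sqrt{B + \left(-1 + \frac{16}{3} \cdot 0\right)}}{4} = \frac{\sqrt{B + \left(-1 + 0\right)}}{4} = \frac{\sqrt{B - 1}}{4} = \frac{\sqrt{-1 + B}}{4}$)
$S{\left(1,1 \cdot 3 \right)} 2568 = \frac{\sqrt{-1 + 1 \cdot 3}}{4} \cdot 2568 = \frac{\sqrt{-1 + 3}}{4} \cdot 2568 = \frac{\sqrt{2}}{4} \cdot 2568 = 642 \sqrt{2}$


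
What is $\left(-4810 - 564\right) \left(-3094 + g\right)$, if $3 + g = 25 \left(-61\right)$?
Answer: $24838628$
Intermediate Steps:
$g = -1528$ ($g = -3 + 25 \left(-61\right) = -3 - 1525 = -1528$)
$\left(-4810 - 564\right) \left(-3094 + g\right) = \left(-4810 - 564\right) \left(-3094 - 1528\right) = \left(-5374\right) \left(-4622\right) = 24838628$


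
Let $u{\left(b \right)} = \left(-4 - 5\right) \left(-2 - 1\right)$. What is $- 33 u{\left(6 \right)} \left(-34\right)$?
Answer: $30294$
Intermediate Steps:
$u{\left(b \right)} = 27$ ($u{\left(b \right)} = \left(-9\right) \left(-3\right) = 27$)
$- 33 u{\left(6 \right)} \left(-34\right) = \left(-33\right) 27 \left(-34\right) = \left(-891\right) \left(-34\right) = 30294$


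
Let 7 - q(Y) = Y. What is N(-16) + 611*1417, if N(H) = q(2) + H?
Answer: 865776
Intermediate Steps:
q(Y) = 7 - Y
N(H) = 5 + H (N(H) = (7 - 1*2) + H = (7 - 2) + H = 5 + H)
N(-16) + 611*1417 = (5 - 16) + 611*1417 = -11 + 865787 = 865776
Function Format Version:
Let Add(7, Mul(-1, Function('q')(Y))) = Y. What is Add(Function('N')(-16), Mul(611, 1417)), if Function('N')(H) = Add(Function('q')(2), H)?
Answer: 865776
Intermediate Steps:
Function('q')(Y) = Add(7, Mul(-1, Y))
Function('N')(H) = Add(5, H) (Function('N')(H) = Add(Add(7, Mul(-1, 2)), H) = Add(Add(7, -2), H) = Add(5, H))
Add(Function('N')(-16), Mul(611, 1417)) = Add(Add(5, -16), Mul(611, 1417)) = Add(-11, 865787) = 865776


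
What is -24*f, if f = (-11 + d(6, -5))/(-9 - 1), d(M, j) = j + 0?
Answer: -192/5 ≈ -38.400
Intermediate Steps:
d(M, j) = j
f = 8/5 (f = (-11 - 5)/(-9 - 1) = -16/(-10) = -16*(-⅒) = 8/5 ≈ 1.6000)
-24*f = -24*8/5 = -192/5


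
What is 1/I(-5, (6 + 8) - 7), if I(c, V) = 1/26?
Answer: 26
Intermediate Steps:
I(c, V) = 1/26
1/I(-5, (6 + 8) - 7) = 1/(1/26) = 26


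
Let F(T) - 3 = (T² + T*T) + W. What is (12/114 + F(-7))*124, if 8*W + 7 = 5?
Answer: 237615/19 ≈ 12506.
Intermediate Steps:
W = -¼ (W = -7/8 + (⅛)*5 = -7/8 + 5/8 = -¼ ≈ -0.25000)
F(T) = 11/4 + 2*T² (F(T) = 3 + ((T² + T*T) - ¼) = 3 + ((T² + T²) - ¼) = 3 + (2*T² - ¼) = 3 + (-¼ + 2*T²) = 11/4 + 2*T²)
(12/114 + F(-7))*124 = (12/114 + (11/4 + 2*(-7)²))*124 = (12*(1/114) + (11/4 + 2*49))*124 = (2/19 + (11/4 + 98))*124 = (2/19 + 403/4)*124 = (7665/76)*124 = 237615/19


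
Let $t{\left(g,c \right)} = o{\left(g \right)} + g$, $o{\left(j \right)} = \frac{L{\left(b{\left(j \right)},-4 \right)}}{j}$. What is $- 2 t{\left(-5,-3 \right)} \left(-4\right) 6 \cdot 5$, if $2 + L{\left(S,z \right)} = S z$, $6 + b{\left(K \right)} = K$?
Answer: $-3216$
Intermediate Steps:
$b{\left(K \right)} = -6 + K$
$L{\left(S,z \right)} = -2 + S z$
$o{\left(j \right)} = \frac{22 - 4 j}{j}$ ($o{\left(j \right)} = \frac{-2 + \left(-6 + j\right) \left(-4\right)}{j} = \frac{-2 - \left(-24 + 4 j\right)}{j} = \frac{22 - 4 j}{j}$)
$t{\left(g,c \right)} = -4 + g + \frac{22}{g}$ ($t{\left(g,c \right)} = \left(-4 + \frac{22}{g}\right) + g = -4 + g + \frac{22}{g}$)
$- 2 t{\left(-5,-3 \right)} \left(-4\right) 6 \cdot 5 = - 2 \left(-4 - 5 + \frac{22}{-5}\right) \left(-4\right) 6 \cdot 5 = - 2 \left(-4 - 5 + 22 \left(- \frac{1}{5}\right)\right) \left(\left(-24\right) 5\right) = - 2 \left(-4 - 5 - \frac{22}{5}\right) \left(-120\right) = \left(-2\right) \left(- \frac{67}{5}\right) \left(-120\right) = \frac{134}{5} \left(-120\right) = -3216$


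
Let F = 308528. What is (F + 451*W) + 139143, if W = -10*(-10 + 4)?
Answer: 474731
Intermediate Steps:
W = 60 (W = -10*(-6) = 60)
(F + 451*W) + 139143 = (308528 + 451*60) + 139143 = (308528 + 27060) + 139143 = 335588 + 139143 = 474731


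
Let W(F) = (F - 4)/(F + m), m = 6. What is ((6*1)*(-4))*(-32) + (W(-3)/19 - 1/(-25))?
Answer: 1094282/1425 ≈ 767.92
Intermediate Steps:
W(F) = (-4 + F)/(6 + F) (W(F) = (F - 4)/(F + 6) = (-4 + F)/(6 + F))
((6*1)*(-4))*(-32) + (W(-3)/19 - 1/(-25)) = ((6*1)*(-4))*(-32) + (((-4 - 3)/(6 - 3))/19 - 1/(-25)) = (6*(-4))*(-32) + ((-7/3)*(1/19) - 1*(-1/25)) = -24*(-32) + (((⅓)*(-7))*(1/19) + 1/25) = 768 + (-7/3*1/19 + 1/25) = 768 + (-7/57 + 1/25) = 768 - 118/1425 = 1094282/1425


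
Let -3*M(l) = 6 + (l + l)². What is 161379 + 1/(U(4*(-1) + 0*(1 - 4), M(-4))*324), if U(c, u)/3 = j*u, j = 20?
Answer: 73201514399/453600 ≈ 1.6138e+5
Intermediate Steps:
M(l) = -2 - 4*l²/3 (M(l) = -(6 + (l + l)²)/3 = -(6 + (2*l)²)/3 = -(6 + 4*l²)/3 = -2 - 4*l²/3)
U(c, u) = 60*u (U(c, u) = 3*(20*u) = 60*u)
161379 + 1/(U(4*(-1) + 0*(1 - 4), M(-4))*324) = 161379 + 1/((60*(-2 - 4/3*(-4)²))*324) = 161379 + 1/((60*(-2 - 4/3*16))*324) = 161379 + 1/((60*(-2 - 64/3))*324) = 161379 + 1/((60*(-70/3))*324) = 161379 + 1/(-1400*324) = 161379 + 1/(-453600) = 161379 - 1/453600 = 73201514399/453600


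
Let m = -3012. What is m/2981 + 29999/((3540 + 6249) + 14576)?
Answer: 132559/600265 ≈ 0.22083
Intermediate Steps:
m/2981 + 29999/((3540 + 6249) + 14576) = -3012/2981 + 29999/((3540 + 6249) + 14576) = -3012*1/2981 + 29999/(9789 + 14576) = -3012/2981 + 29999/24365 = 132559/600265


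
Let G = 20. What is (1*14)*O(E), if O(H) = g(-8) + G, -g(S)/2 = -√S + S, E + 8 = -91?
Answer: 504 + 56*I*√2 ≈ 504.0 + 79.196*I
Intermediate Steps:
E = -99 (E = -8 - 91 = -99)
g(S) = -2*S + 2*√S (g(S) = -2*(-√S + S) = -2*(S - √S) = -2*S + 2*√S)
O(H) = 36 + 4*I*√2 (O(H) = (-2*(-8) + 2*√(-8)) + 20 = (16 + 2*(2*I*√2)) + 20 = (16 + 4*I*√2) + 20 = 36 + 4*I*√2)
(1*14)*O(E) = (1*14)*(36 + 4*I*√2) = 14*(36 + 4*I*√2) = 504 + 56*I*√2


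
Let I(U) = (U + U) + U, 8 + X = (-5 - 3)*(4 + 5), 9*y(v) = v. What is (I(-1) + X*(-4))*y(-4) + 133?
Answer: -71/9 ≈ -7.8889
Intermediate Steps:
y(v) = v/9
X = -80 (X = -8 + (-5 - 3)*(4 + 5) = -8 - 8*9 = -8 - 72 = -80)
I(U) = 3*U (I(U) = 2*U + U = 3*U)
(I(-1) + X*(-4))*y(-4) + 133 = (3*(-1) - 80*(-4))*((⅑)*(-4)) + 133 = (-3 + 320)*(-4/9) + 133 = 317*(-4/9) + 133 = -1268/9 + 133 = -71/9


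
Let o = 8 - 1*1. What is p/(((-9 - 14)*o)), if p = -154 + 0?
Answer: 22/23 ≈ 0.95652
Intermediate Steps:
o = 7 (o = 8 - 1 = 7)
p = -154
p/(((-9 - 14)*o)) = -154*1/(7*(-9 - 14)) = -154/((-23*7)) = -154/(-161) = -154*(-1/161) = 22/23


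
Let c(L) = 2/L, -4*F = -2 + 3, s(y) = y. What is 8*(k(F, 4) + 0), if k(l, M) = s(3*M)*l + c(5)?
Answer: -104/5 ≈ -20.800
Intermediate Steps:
F = -¼ (F = -(-2 + 3)/4 = -¼*1 = -¼ ≈ -0.25000)
k(l, M) = ⅖ + 3*M*l (k(l, M) = (3*M)*l + 2/5 = 3*M*l + 2*(⅕) = 3*M*l + ⅖ = ⅖ + 3*M*l)
8*(k(F, 4) + 0) = 8*((⅖ + 3*4*(-¼)) + 0) = 8*((⅖ - 3) + 0) = 8*(-13/5 + 0) = 8*(-13/5) = -104/5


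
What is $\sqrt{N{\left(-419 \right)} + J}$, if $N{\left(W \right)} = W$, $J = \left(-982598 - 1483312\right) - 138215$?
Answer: $16 i \sqrt{10174} \approx 1613.9 i$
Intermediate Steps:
$J = -2604125$ ($J = -2465910 - 138215 = -2604125$)
$\sqrt{N{\left(-419 \right)} + J} = \sqrt{-419 - 2604125} = \sqrt{-2604544} = 16 i \sqrt{10174}$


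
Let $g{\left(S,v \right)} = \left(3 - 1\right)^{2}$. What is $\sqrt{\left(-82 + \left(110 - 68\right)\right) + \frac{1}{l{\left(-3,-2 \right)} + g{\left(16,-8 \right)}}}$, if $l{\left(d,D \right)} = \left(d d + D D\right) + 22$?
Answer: $\frac{i \sqrt{60801}}{39} \approx 6.3225 i$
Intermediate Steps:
$g{\left(S,v \right)} = 4$ ($g{\left(S,v \right)} = 2^{2} = 4$)
$l{\left(d,D \right)} = 22 + D^{2} + d^{2}$ ($l{\left(d,D \right)} = \left(d^{2} + D^{2}\right) + 22 = \left(D^{2} + d^{2}\right) + 22 = 22 + D^{2} + d^{2}$)
$\sqrt{\left(-82 + \left(110 - 68\right)\right) + \frac{1}{l{\left(-3,-2 \right)} + g{\left(16,-8 \right)}}} = \sqrt{\left(-82 + \left(110 - 68\right)\right) + \frac{1}{\left(22 + \left(-2\right)^{2} + \left(-3\right)^{2}\right) + 4}} = \sqrt{\left(-82 + 42\right) + \frac{1}{\left(22 + 4 + 9\right) + 4}} = \sqrt{-40 + \frac{1}{35 + 4}} = \sqrt{-40 + \frac{1}{39}} = \sqrt{- \frac{1559}{39}} = \frac{i \sqrt{60801}}{39}$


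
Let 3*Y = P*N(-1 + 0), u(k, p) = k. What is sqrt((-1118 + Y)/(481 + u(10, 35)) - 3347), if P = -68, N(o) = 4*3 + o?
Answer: I*sqrt(7268125209)/1473 ≈ 57.877*I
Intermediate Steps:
N(o) = 12 + o
Y = -748/3 (Y = (-68*(12 + (-1 + 0)))/3 = (-68*(12 - 1))/3 = (-68*11)/3 = (1/3)*(-748) = -748/3 ≈ -249.33)
sqrt((-1118 + Y)/(481 + u(10, 35)) - 3347) = sqrt((-1118 - 748/3)/(481 + 10) - 3347) = sqrt(-4102/3/491 - 3347) = sqrt(-4102/3*1/491 - 3347) = sqrt(-4102/1473 - 3347) = sqrt(-4934233/1473) = I*sqrt(7268125209)/1473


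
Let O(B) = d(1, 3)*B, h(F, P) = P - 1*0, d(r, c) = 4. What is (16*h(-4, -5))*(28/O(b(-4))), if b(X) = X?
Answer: 140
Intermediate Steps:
h(F, P) = P (h(F, P) = P + 0 = P)
O(B) = 4*B
(16*h(-4, -5))*(28/O(b(-4))) = (16*(-5))*(28/((4*(-4)))) = -2240/(-16) = -2240*(-1)/16 = -80*(-7/4) = 140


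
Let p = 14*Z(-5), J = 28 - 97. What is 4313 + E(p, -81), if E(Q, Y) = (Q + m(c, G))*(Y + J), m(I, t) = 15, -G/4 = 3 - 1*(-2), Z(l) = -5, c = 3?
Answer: 12563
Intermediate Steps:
G = -20 (G = -4*(3 - 1*(-2)) = -4*(3 + 2) = -4*5 = -20)
J = -69
p = -70 (p = 14*(-5) = -70)
E(Q, Y) = (-69 + Y)*(15 + Q) (E(Q, Y) = (Q + 15)*(Y - 69) = (15 + Q)*(-69 + Y) = (-69 + Y)*(15 + Q))
4313 + E(p, -81) = 4313 + (-1035 - 69*(-70) + 15*(-81) - 70*(-81)) = 4313 + (-1035 + 4830 - 1215 + 5670) = 4313 + 8250 = 12563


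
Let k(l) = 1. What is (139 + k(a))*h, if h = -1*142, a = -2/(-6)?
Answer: -19880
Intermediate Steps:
a = ⅓ (a = -2*(-⅙) = ⅓ ≈ 0.33333)
h = -142
(139 + k(a))*h = (139 + 1)*(-142) = 140*(-142) = -19880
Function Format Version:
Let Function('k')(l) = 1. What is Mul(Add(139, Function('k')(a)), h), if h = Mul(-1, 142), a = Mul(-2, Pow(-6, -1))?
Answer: -19880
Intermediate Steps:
a = Rational(1, 3) (a = Mul(-2, Rational(-1, 6)) = Rational(1, 3) ≈ 0.33333)
h = -142
Mul(Add(139, Function('k')(a)), h) = Mul(Add(139, 1), -142) = Mul(140, -142) = -19880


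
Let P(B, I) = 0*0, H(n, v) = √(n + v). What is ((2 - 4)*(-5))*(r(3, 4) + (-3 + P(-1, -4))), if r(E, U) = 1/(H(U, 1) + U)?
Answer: -290/11 - 10*√5/11 ≈ -28.396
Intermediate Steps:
P(B, I) = 0
r(E, U) = 1/(U + √(1 + U)) (r(E, U) = 1/(√(U + 1) + U) = 1/(√(1 + U) + U) = 1/(U + √(1 + U)))
((2 - 4)*(-5))*(r(3, 4) + (-3 + P(-1, -4))) = ((2 - 4)*(-5))*(1/(4 + √(1 + 4)) + (-3 + 0)) = (-2*(-5))*(1/(4 + √5) - 3) = 10*(-3 + 1/(4 + √5)) = -30 + 10/(4 + √5)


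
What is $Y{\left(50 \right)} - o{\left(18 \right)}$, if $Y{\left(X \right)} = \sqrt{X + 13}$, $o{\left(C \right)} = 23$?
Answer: $-23 + 3 \sqrt{7} \approx -15.063$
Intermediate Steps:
$Y{\left(X \right)} = \sqrt{13 + X}$
$Y{\left(50 \right)} - o{\left(18 \right)} = \sqrt{13 + 50} - 23 = \sqrt{63} - 23 = 3 \sqrt{7} - 23 = -23 + 3 \sqrt{7}$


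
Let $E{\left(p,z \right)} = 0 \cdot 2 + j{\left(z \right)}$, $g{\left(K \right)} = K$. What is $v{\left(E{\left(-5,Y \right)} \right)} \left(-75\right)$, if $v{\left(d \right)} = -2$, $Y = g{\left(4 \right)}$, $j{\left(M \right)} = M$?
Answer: $150$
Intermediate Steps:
$Y = 4$
$E{\left(p,z \right)} = z$ ($E{\left(p,z \right)} = 0 \cdot 2 + z = 0 + z = z$)
$v{\left(E{\left(-5,Y \right)} \right)} \left(-75\right) = \left(-2\right) \left(-75\right) = 150$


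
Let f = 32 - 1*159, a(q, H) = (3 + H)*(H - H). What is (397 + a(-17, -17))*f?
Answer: -50419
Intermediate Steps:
a(q, H) = 0 (a(q, H) = (3 + H)*0 = 0)
f = -127 (f = 32 - 159 = -127)
(397 + a(-17, -17))*f = (397 + 0)*(-127) = 397*(-127) = -50419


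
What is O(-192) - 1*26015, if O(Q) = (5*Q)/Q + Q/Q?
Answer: -26009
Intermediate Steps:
O(Q) = 6 (O(Q) = 5 + 1 = 6)
O(-192) - 1*26015 = 6 - 1*26015 = 6 - 26015 = -26009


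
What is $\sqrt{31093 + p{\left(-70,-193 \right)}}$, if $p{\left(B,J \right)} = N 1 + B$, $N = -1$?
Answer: $\sqrt{31022} \approx 176.13$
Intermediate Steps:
$p{\left(B,J \right)} = -1 + B$ ($p{\left(B,J \right)} = \left(-1\right) 1 + B = -1 + B$)
$\sqrt{31093 + p{\left(-70,-193 \right)}} = \sqrt{31093 - 71} = \sqrt{31022}$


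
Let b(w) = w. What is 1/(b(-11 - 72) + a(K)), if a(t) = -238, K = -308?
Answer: -1/321 ≈ -0.0031153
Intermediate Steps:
1/(b(-11 - 72) + a(K)) = 1/((-11 - 72) - 238) = 1/(-83 - 238) = 1/(-321) = -1/321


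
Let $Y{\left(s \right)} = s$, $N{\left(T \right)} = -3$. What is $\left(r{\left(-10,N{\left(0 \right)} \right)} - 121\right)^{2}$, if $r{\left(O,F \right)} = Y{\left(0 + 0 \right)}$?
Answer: $14641$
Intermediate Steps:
$r{\left(O,F \right)} = 0$ ($r{\left(O,F \right)} = 0 + 0 = 0$)
$\left(r{\left(-10,N{\left(0 \right)} \right)} - 121\right)^{2} = \left(0 - 121\right)^{2} = \left(-121\right)^{2} = 14641$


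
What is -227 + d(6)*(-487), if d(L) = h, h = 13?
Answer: -6558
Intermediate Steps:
d(L) = 13
-227 + d(6)*(-487) = -227 + 13*(-487) = -227 - 6331 = -6558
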